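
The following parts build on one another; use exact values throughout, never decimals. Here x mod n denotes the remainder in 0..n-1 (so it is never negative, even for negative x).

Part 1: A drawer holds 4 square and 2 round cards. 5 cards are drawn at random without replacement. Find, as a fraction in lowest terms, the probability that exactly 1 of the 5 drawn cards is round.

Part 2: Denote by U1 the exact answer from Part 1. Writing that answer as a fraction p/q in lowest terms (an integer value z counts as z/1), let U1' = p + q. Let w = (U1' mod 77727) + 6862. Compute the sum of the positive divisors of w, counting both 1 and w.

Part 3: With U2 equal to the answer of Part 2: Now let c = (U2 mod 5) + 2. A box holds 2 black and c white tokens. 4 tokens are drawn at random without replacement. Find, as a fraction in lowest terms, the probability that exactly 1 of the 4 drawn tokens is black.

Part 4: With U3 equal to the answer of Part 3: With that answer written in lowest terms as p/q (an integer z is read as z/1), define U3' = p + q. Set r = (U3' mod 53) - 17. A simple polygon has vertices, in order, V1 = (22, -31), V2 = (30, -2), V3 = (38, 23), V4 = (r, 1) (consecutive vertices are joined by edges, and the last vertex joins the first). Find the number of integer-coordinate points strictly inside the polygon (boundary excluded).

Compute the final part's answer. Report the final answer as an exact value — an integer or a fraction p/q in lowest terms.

663

Part 1: total draws C(6,5) = 6; favorable C(2,1)*C(4,4) = 2; P = 1/3; answer 1/3
Part 2: U1 = 1/3; threaded value p + q = 4; w = 6866; 6866 = 2 * 3433; sigma = (1 + 2) * (1 + 3433) = 3 * 3434 = 10302; answer 10302
Part 3: U2 = 10302; c = 4; total draws C(6,4) = 15; favorable C(2,1)*C(4,3) = 8; P = 8/15; answer 8/15
Part 4: U3 = 8/15; threaded value p + q = 23; r = 6; cross terms: (22*-2 - 30*-31)=886, (30*23 - 38*-2)=766, (38*1 - 6*23)=-100, (6*-31 - 22*1)=-208; twice the area = |1344| = 1344; area = 672; boundary points = 1 + 1 + 2 + 16 = 20; strictly interior points = area - boundary/2 + 1 = 663; answer 663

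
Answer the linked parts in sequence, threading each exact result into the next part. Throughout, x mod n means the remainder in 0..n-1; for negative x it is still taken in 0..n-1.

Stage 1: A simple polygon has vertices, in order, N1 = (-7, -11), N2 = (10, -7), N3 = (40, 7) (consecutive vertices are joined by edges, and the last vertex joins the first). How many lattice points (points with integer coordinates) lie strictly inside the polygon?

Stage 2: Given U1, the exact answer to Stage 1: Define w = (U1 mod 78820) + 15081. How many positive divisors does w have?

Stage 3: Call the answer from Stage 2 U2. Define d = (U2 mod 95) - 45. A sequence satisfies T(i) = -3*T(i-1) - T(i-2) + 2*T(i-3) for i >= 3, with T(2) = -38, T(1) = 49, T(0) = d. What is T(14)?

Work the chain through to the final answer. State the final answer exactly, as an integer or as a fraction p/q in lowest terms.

802946

Stage 1: cross terms: (-7*-7 - 10*-11)=159, (10*7 - 40*-7)=350, (40*-11 - -7*7)=-391; twice the area = |118| = 118; area = 59; boundary points = 1 + 2 + 1 = 4; strictly interior points = area - boundary/2 + 1 = 58; answer 58
Stage 2: U1 = 58; w = 15139; 15139 is prime, so its only divisors are 1 and 15139; count = 2; answer 2
Stage 3: U2 = 2; d = -43; T(3) = -3*(-38) - 1*(49) + 2*(-43) = -21; iterating: T(3)=-21, T(4)=199, T(5)=-652, T(6)=1715, T(7)=-4095, T(8)=9266, T(9)=-20273, T(10)=43363, T(11)=-91284, T(12)=189943, T(13)=-391819, T(14)=802946; answer 802946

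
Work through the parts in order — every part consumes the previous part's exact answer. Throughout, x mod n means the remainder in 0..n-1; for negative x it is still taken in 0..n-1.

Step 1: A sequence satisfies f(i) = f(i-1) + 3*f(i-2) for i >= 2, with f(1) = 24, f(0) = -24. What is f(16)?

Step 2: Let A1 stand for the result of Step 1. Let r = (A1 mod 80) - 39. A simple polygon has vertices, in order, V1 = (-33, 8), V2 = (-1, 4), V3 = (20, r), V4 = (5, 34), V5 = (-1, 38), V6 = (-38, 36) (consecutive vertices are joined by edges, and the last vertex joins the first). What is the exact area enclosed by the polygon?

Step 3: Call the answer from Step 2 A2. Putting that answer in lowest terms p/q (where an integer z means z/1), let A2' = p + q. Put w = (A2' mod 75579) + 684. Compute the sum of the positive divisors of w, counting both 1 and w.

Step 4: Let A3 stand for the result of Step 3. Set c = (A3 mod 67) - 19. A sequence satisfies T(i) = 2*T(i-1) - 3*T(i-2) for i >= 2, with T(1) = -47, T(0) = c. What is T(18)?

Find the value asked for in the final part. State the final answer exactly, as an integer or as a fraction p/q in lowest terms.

Step 1: f(2) = 1*(24) + 3*(-24) = -48; iterating: f(2)=-48, f(3)=24, f(4)=-120, f(5)=-48, f(6)=-408, f(7)=-552, f(8)=-1776, f(9)=-3432, f(10)=-8760, f(11)=-19056, f(12)=-45336, f(13)=-102504, f(14)=-238512, f(15)=-546024, f(16)=-1261560; answer -1261560
Step 2: A1 = -1261560; r = 1; cross terms: (-33*4 - -1*8)=-124, (-1*1 - 20*4)=-81, (20*34 - 5*1)=675, (5*38 - -1*34)=224, (-1*36 - -38*38)=1408, (-38*8 - -33*36)=884; twice the area = |2986| = 2986; area = 1493; answer 1493
Step 3: A2 = 1493; threaded value p + q = 1494; w = 2178; 2178 = 2 * 3^2 * 11^2; sigma = (1 + 2) * (1 + 3 + 9) * (1 + 11 + 121) = 3 * 13 * 133 = 5187; answer 5187
Step 4: A3 = 5187; c = 9; T(2) = 2*(-47) - 3*(9) = -121; iterating: T(2)=-121, T(3)=-101, T(4)=161, T(5)=625, T(6)=767, T(7)=-341, T(8)=-2983, T(9)=-4943, T(10)=-937, T(11)=12955, T(12)=28721, T(13)=18577, T(14)=-49009, T(15)=-153749, T(16)=-160471, T(17)=140305, T(18)=762023; answer 762023

762023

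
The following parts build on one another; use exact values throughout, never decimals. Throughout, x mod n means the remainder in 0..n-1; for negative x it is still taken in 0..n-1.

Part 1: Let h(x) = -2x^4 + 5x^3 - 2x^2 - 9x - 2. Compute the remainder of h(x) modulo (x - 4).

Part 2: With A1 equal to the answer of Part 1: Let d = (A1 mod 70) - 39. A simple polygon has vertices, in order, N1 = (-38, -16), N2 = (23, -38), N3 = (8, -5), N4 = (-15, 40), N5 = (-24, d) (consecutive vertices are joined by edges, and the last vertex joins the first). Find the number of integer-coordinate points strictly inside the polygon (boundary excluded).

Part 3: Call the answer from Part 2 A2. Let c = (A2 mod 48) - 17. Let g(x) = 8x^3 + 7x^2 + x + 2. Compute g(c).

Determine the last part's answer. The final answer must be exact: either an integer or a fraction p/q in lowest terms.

Part 1: remainder = value at the root: -2*(4)^4 + 5*(4)^3 - 2*(4)^2 - 9*(4)^1 - 2 = (-512) + (320) + (-32) + (-36) + (-2) = -262; answer -262
Part 2: A1 = -262; d = -21; cross terms: (-38*-38 - 23*-16)=1812, (23*-5 - 8*-38)=189, (8*40 - -15*-5)=245, (-15*-21 - -24*40)=1275, (-24*-16 - -38*-21)=-414; twice the area = |3107| = 3107; area = 3107/2; boundary points = 1 + 3 + 1 + 1 + 1 = 7; strictly interior points = area - boundary/2 + 1 = 1551; answer 1551
Part 3: A2 = 1551; c = -2; 8*(-2)^3 + 7*(-2)^2 + 1*(-2)^1 + 2 = (-64) + (28) + (-2) + (2) = -36; answer -36

-36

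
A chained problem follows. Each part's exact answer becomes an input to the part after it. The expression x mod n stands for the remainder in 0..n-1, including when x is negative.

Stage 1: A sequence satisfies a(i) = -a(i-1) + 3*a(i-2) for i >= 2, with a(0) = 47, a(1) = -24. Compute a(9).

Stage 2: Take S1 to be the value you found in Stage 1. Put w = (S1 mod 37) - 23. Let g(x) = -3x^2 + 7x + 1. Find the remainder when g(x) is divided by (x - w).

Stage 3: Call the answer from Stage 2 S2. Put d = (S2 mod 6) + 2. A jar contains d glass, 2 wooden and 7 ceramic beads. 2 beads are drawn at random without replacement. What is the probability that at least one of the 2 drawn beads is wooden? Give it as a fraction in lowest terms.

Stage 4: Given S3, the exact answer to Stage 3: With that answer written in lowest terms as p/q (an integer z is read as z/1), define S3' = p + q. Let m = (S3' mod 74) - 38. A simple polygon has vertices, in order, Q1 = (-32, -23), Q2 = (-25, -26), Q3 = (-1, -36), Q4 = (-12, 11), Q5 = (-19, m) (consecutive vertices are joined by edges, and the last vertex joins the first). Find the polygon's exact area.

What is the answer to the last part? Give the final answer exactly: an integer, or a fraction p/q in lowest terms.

577

Stage 1: a(2) = -1*(-24) + 3*(47) = 165; iterating: a(2)=165, a(3)=-237, a(4)=732, a(5)=-1443, a(6)=3639, a(7)=-7968, a(8)=18885, a(9)=-42789; answer -42789
Stage 2: S1 = -42789; w = -3; remainder = value at the root: -3*(-3)^2 + 7*(-3)^1 + 1 = (-27) + (-21) + (1) = -47; answer -47
Stage 3: S2 = -47; d = 3; total draws C(12,2) = 66; complement C(10,2) = 45; favorable 66 - 45 = 21; P = 7/22; answer 7/22
Stage 4: S3 = 7/22; threaded value p + q = 29; m = -9; cross terms: (-32*-26 - -25*-23)=257, (-25*-36 - -1*-26)=874, (-1*11 - -12*-36)=-443, (-12*-9 - -19*11)=317, (-19*-23 - -32*-9)=149; twice the area = |1154| = 1154; area = 577; answer 577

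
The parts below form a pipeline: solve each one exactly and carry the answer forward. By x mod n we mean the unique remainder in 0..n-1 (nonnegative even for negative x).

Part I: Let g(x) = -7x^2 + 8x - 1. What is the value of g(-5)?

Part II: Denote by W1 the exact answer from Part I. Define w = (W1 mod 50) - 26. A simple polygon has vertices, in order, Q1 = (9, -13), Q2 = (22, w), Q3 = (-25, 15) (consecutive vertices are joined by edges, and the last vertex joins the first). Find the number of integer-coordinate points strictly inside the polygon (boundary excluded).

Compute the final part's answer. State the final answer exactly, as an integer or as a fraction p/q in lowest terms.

Part I: -7*(-5)^2 + 8*(-5)^1 - 1 = (-175) + (-40) + (-1) = -216; answer -216
Part II: W1 = -216; w = 8; cross terms: (9*8 - 22*-13)=358, (22*15 - -25*8)=530, (-25*-13 - 9*15)=190; twice the area = |1078| = 1078; area = 539; boundary points = 1 + 1 + 2 = 4; strictly interior points = area - boundary/2 + 1 = 538; answer 538

538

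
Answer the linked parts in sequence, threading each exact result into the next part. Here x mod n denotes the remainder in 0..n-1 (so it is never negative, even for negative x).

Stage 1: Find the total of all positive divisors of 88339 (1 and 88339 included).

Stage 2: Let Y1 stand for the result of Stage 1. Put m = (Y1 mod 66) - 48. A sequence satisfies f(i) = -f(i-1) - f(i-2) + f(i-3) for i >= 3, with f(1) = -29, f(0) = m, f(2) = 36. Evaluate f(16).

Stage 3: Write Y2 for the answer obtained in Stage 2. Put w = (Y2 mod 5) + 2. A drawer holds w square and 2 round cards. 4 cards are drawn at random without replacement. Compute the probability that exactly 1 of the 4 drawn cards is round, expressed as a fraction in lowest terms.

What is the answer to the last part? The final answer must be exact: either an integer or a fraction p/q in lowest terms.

4/7

Stage 1: 88339 is prime, so its only divisors are 1 and 88339; sigma = 1 + 88339 = 88340; answer 88340
Stage 2: Y1 = 88340; m = -16; f(3) = -1*(36) - 1*(-29) + 1*(-16) = -23; iterating: f(3)=-23, f(4)=-42, f(5)=101, f(6)=-82, f(7)=-61, f(8)=244, f(9)=-265, f(10)=-40, f(11)=549, f(12)=-774, f(13)=185, f(14)=1138, f(15)=-2097, f(16)=1144; answer 1144
Stage 3: Y2 = 1144; w = 6; total draws C(8,4) = 70; favorable C(2,1)*C(6,3) = 40; P = 4/7; answer 4/7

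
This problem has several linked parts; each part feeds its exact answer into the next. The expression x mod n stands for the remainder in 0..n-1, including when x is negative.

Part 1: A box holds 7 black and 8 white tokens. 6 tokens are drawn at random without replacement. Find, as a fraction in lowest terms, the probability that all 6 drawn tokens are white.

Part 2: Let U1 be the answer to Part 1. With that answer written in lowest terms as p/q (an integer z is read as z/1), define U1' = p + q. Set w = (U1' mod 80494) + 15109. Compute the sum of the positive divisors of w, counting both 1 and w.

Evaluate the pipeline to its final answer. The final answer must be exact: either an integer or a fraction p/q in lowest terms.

36960

Part 1: total draws C(15,6) = 5005; favorable C(8,6) = 28; P = 4/715; answer 4/715
Part 2: U1 = 4/715; threaded value p + q = 719; w = 15828; 15828 = 2^2 * 3 * 1319; sigma = (1 + 2 + 4) * (1 + 3) * (1 + 1319) = 7 * 4 * 1320 = 36960; answer 36960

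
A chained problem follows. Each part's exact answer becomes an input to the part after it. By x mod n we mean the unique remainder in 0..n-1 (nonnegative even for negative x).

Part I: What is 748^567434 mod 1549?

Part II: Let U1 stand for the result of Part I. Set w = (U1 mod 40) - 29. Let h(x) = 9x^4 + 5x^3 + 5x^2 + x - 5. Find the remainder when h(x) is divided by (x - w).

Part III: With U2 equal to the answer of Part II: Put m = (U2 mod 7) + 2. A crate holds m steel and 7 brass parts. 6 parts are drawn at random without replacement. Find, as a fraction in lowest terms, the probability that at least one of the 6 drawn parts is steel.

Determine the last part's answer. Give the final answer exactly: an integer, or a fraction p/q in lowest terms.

Part I: squarings mod 1549: 748^1=748, 748^2=315, 748^4=89, 748^8=176, 748^16=1545, 748^32=16, 748^64=256, 748^128=478, 748^256=781, 748^512=1204, 748^1024=1301, 748^2048=1093, 748^4096=370, 748^8192=588, 748^16384=317, 748^32768=1353, 748^65536=1240, 748^131072=992, 748^262144=449, 748^524288=231; 748^567434 = 748^2 * 748^8 * 748^128 * 748^2048 * 748^8192 * 748^32768 * 748^524288 = 1508 (mod 1549); answer 1508
Part II: U1 = 1508; w = -1; remainder = value at the root: 9*(-1)^4 + 5*(-1)^3 + 5*(-1)^2 + 1*(-1)^1 - 5 = (9) + (-5) + (5) + (-1) + (-5) = 3; answer 3
Part III: U2 = 3; m = 5; total draws C(12,6) = 924; complement C(7,6) = 7; favorable 924 - 7 = 917; P = 131/132; answer 131/132

131/132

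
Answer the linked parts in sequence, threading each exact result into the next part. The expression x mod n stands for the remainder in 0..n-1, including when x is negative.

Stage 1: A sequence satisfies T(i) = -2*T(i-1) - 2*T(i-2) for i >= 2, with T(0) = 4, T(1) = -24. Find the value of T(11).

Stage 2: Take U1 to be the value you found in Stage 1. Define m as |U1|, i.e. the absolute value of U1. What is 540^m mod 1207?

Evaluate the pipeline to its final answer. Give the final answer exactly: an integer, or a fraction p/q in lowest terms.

Stage 1: T(2) = -2*(-24) - 2*(4) = 40; iterating: T(2)=40, T(3)=-32, T(4)=-16, T(5)=96, T(6)=-160, T(7)=128, T(8)=64, T(9)=-384, T(10)=640, T(11)=-512; answer -512
Stage 2: U1 = -512; m = 512; squarings mod 1207: 540^1=540, 540^2=713, 540^4=222, 540^8=1004, 540^16=171, 540^32=273, 540^64=902, 540^128=86, 540^256=154, 540^512=783; 540^512 = 540^512 = 783 (mod 1207); answer 783

783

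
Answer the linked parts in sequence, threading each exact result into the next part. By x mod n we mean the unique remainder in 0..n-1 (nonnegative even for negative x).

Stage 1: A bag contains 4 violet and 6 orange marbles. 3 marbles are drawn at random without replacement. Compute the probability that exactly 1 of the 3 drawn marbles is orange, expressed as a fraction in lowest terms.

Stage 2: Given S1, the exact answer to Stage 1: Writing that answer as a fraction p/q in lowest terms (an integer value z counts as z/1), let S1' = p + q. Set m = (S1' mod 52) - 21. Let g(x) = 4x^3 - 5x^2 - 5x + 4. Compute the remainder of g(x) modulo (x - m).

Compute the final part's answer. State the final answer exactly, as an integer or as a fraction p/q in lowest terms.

-2324

Stage 1: total draws C(10,3) = 120; favorable C(6,1)*C(4,2) = 36; P = 3/10; answer 3/10
Stage 2: S1 = 3/10; threaded value p + q = 13; m = -8; remainder = value at the root: 4*(-8)^3 - 5*(-8)^2 - 5*(-8)^1 + 4 = (-2048) + (-320) + (40) + (4) = -2324; answer -2324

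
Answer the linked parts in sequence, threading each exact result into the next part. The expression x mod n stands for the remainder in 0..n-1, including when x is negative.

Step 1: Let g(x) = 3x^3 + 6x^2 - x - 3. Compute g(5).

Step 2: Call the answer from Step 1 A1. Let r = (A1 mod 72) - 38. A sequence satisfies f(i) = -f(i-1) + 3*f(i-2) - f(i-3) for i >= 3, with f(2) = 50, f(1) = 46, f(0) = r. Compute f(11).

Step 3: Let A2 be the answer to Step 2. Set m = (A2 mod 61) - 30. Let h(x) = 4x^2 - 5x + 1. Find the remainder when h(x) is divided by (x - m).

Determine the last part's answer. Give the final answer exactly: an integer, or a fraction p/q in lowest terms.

1207

Step 1: 3*(5)^3 + 6*(5)^2 - 1*(5)^1 - 3 = (375) + (150) + (-5) + (-3) = 517; answer 517
Step 2: A1 = 517; r = -25; f(3) = -1*(50) + 3*(46) - 1*(-25) = 113; iterating: f(3)=113, f(4)=-9, f(5)=298, f(6)=-438, f(7)=1341, f(8)=-2953, f(9)=7414, f(10)=-17614, f(11)=42809; answer 42809
Step 3: A2 = 42809; m = 18; remainder = value at the root: 4*(18)^2 - 5*(18)^1 + 1 = (1296) + (-90) + (1) = 1207; answer 1207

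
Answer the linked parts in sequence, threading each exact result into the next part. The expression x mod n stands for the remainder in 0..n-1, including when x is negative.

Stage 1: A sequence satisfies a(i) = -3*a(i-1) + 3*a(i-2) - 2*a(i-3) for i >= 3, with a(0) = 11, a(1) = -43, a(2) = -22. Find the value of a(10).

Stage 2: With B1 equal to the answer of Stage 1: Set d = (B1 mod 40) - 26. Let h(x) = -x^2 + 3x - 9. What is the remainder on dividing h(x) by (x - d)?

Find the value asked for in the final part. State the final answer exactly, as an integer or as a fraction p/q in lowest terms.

Stage 1: a(3) = -3*(-22) + 3*(-43) - 2*(11) = -85; iterating: a(3)=-85, a(4)=275, a(5)=-1036, a(6)=4103, a(7)=-15967, a(8)=62282, a(9)=-242953, a(10)=947639; answer 947639
Stage 2: B1 = 947639; d = 13; remainder = value at the root: -1*(13)^2 + 3*(13)^1 - 9 = (-169) + (39) + (-9) = -139; answer -139

-139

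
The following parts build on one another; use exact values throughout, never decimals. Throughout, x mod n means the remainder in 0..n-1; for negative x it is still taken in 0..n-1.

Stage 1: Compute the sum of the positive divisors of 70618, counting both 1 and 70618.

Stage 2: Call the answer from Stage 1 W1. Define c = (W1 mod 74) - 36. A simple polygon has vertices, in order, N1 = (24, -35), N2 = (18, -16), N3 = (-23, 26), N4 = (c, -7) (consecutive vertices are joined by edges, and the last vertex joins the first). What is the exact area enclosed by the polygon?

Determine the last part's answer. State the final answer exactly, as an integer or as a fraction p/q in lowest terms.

Stage 1: 70618 = 2 * 17 * 31 * 67; sigma = (1 + 2) * (1 + 17) * (1 + 31) * (1 + 67) = 3 * 18 * 32 * 68 = 117504; answer 117504
Stage 2: W1 = 117504; c = 30; cross terms: (24*-16 - 18*-35)=246, (18*26 - -23*-16)=100, (-23*-7 - 30*26)=-619, (30*-35 - 24*-7)=-882; twice the area = |-1155| = 1155; area = 1155/2; answer 1155/2

1155/2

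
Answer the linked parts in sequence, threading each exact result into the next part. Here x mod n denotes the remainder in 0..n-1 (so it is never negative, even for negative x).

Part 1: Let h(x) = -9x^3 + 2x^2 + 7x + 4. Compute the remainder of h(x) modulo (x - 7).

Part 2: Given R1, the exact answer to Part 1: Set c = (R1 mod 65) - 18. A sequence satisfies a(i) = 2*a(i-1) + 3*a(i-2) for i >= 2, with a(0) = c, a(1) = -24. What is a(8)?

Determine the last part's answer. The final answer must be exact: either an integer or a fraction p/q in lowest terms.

19716

Part 1: remainder = value at the root: -9*(7)^3 + 2*(7)^2 + 7*(7)^1 + 4 = (-3087) + (98) + (49) + (4) = -2936; answer -2936
Part 2: R1 = -2936; c = 36; a(2) = 2*(-24) + 3*(36) = 60; iterating: a(2)=60, a(3)=48, a(4)=276, a(5)=696, a(6)=2220, a(7)=6528, a(8)=19716; answer 19716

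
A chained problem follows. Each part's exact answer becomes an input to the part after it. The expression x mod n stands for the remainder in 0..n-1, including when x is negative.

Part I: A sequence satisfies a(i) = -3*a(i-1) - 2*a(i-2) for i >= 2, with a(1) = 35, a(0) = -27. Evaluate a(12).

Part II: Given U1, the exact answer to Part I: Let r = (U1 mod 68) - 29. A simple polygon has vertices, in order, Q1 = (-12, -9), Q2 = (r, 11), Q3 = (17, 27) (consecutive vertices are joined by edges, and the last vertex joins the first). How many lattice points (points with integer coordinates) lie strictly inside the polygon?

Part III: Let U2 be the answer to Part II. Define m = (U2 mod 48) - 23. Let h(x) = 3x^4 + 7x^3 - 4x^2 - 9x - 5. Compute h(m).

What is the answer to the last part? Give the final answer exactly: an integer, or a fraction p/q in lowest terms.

100264

Part I: a(2) = -3*(35) - 2*(-27) = -51; iterating: a(2)=-51, a(3)=83, a(4)=-147, a(5)=275, a(6)=-531, a(7)=1043, a(8)=-2067, a(9)=4115, a(10)=-8211, a(11)=16403, a(12)=-32787; answer -32787
Part II: U1 = -32787; r = 28; cross terms: (-12*11 - 28*-9)=120, (28*27 - 17*11)=569, (17*-9 - -12*27)=171; twice the area = |860| = 860; area = 430; boundary points = 20 + 1 + 1 = 22; strictly interior points = area - boundary/2 + 1 = 420; answer 420
Part III: U2 = 420; m = 13; 3*(13)^4 + 7*(13)^3 - 4*(13)^2 - 9*(13)^1 - 5 = (85683) + (15379) + (-676) + (-117) + (-5) = 100264; answer 100264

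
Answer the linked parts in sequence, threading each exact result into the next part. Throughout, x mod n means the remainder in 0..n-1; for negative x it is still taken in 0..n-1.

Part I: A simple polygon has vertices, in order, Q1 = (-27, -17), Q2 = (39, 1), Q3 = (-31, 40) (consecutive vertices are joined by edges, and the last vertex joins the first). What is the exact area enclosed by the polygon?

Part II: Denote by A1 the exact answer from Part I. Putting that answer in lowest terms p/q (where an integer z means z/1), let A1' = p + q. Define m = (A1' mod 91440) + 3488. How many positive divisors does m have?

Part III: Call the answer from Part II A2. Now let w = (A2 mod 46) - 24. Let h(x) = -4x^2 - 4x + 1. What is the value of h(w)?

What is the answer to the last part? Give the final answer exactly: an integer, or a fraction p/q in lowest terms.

Part I: cross terms: (-27*1 - 39*-17)=636, (39*40 - -31*1)=1591, (-31*-17 - -27*40)=1607; twice the area = |3834| = 3834; area = 1917; answer 1917
Part II: A1 = 1917; threaded value p + q = 1918; m = 5406; 5406 = 2 * 3 * 17 * 53; number of divisors = (1+1) * (1+1) * (1+1) * (1+1) = 16; answer 16
Part III: A2 = 16; w = -8; -4*(-8)^2 - 4*(-8)^1 + 1 = (-256) + (32) + (1) = -223; answer -223

-223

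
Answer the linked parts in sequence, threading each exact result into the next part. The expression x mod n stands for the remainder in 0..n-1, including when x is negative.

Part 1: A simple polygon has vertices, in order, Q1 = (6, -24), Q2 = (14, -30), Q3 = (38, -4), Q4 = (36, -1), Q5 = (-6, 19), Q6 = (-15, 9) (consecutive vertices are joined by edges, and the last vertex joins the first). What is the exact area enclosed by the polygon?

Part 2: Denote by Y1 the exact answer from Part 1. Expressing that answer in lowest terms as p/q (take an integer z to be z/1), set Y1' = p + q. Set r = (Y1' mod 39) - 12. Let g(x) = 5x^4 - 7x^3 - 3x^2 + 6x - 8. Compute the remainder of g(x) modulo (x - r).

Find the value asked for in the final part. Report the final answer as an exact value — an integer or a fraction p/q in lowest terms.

Part 1: cross terms: (6*-30 - 14*-24)=156, (14*-4 - 38*-30)=1084, (38*-1 - 36*-4)=106, (36*19 - -6*-1)=678, (-6*9 - -15*19)=231, (-15*-24 - 6*9)=306; twice the area = |2561| = 2561; area = 2561/2; answer 2561/2
Part 2: Y1 = 2561/2; threaded value p + q = 2563; r = 16; remainder = value at the root: 5*(16)^4 - 7*(16)^3 - 3*(16)^2 + 6*(16)^1 - 8 = (327680) + (-28672) + (-768) + (96) + (-8) = 298328; answer 298328

298328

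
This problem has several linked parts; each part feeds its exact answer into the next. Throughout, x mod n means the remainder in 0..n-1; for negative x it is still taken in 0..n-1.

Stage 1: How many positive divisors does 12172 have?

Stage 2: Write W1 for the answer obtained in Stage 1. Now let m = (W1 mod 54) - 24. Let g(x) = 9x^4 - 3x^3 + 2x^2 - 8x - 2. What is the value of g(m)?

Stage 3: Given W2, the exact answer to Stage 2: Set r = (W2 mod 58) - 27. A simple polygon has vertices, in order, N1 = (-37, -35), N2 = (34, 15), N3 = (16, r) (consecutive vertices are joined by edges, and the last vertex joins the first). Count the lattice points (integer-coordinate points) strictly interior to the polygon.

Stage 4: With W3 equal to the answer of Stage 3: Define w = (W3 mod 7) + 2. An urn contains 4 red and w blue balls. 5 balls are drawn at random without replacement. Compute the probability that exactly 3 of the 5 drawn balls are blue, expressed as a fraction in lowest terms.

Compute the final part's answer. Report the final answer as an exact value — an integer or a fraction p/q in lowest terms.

Stage 1: 12172 = 2^2 * 17 * 179; number of divisors = (2+1) * (1+1) * (1+1) = 12; answer 12
Stage 2: W1 = 12; m = -12; 9*(-12)^4 - 3*(-12)^3 + 2*(-12)^2 - 8*(-12)^1 - 2 = (186624) + (5184) + (288) + (96) + (-2) = 192190; answer 192190
Stage 3: W2 = 192190; r = 9; cross terms: (-37*15 - 34*-35)=635, (34*9 - 16*15)=66, (16*-35 - -37*9)=-227; twice the area = |474| = 474; area = 237; boundary points = 1 + 6 + 1 = 8; strictly interior points = area - boundary/2 + 1 = 234; answer 234
Stage 4: W3 = 234; w = 5; total draws C(9,5) = 126; favorable C(5,3)*C(4,2) = 60; P = 10/21; answer 10/21

10/21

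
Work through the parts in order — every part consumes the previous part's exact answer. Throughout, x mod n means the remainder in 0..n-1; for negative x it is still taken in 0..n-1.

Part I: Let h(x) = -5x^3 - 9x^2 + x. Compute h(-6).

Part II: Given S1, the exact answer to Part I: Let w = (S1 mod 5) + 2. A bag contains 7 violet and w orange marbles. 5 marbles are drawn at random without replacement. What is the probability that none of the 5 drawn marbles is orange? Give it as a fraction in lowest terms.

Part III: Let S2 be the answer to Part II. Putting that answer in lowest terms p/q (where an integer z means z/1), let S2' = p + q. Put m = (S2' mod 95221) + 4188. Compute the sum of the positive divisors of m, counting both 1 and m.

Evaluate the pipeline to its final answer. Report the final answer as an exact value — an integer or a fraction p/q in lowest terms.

Part I: -5*(-6)^3 - 9*(-6)^2 + 1*(-6)^1 = (1080) + (-324) + (-6) = 750; answer 750
Part II: S1 = 750; w = 2; total draws C(9,5) = 126; favorable C(7,5) = 21; P = 1/6; answer 1/6
Part III: S2 = 1/6; threaded value p + q = 7; m = 4195; 4195 = 5 * 839; sigma = (1 + 5) * (1 + 839) = 6 * 840 = 5040; answer 5040

5040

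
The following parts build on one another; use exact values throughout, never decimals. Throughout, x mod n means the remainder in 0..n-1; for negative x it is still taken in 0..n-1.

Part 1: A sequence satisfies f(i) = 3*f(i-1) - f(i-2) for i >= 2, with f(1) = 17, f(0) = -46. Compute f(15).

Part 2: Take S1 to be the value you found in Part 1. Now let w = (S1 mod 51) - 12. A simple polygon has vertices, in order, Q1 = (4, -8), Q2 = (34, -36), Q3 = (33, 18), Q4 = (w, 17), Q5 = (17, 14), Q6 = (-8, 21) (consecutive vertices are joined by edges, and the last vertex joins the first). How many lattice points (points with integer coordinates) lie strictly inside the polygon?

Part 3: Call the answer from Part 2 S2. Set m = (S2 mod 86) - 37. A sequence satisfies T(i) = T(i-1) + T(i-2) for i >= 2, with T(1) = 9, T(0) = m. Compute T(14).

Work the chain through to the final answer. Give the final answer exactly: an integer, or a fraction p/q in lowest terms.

10616

Part 1: f(2) = 3*(17) - 1*(-46) = 97; iterating: f(2)=97, f(3)=274, f(4)=725, f(5)=1901, f(6)=4978, f(7)=13033, f(8)=34121, f(9)=89330, f(10)=233869, f(11)=612277, f(12)=1602962, f(13)=4196609, f(14)=10986865, f(15)=28763986; answer 28763986
Part 2: S1 = 28763986; w = 25; cross terms: (4*-36 - 34*-8)=128, (34*18 - 33*-36)=1800, (33*17 - 25*18)=111, (25*14 - 17*17)=61, (17*21 - -8*14)=469, (-8*-8 - 4*21)=-20; twice the area = |2549| = 2549; area = 2549/2; boundary points = 2 + 1 + 1 + 1 + 1 + 1 = 7; strictly interior points = area - boundary/2 + 1 = 1272; answer 1272
Part 3: S2 = 1272; m = 31; T(2) = 1*(9) + 1*(31) = 40; iterating: T(2)=40, T(3)=49, T(4)=89, T(5)=138, T(6)=227, T(7)=365, T(8)=592, T(9)=957, T(10)=1549, T(11)=2506, T(12)=4055, T(13)=6561, T(14)=10616; answer 10616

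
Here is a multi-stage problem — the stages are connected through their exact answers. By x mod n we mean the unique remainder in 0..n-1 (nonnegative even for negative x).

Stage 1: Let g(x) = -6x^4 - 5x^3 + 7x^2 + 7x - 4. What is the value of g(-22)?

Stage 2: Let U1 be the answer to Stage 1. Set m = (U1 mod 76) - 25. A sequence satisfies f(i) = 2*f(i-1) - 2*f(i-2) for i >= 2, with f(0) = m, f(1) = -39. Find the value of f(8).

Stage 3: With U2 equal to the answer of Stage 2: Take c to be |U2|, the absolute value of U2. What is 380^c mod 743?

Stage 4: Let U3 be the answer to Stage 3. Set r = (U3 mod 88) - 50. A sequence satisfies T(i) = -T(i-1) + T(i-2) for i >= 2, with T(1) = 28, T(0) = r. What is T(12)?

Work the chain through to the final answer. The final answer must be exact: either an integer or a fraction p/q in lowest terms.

Stage 1: -6*(-22)^4 - 5*(-22)^3 + 7*(-22)^2 + 7*(-22)^1 - 4 = (-1405536) + (53240) + (3388) + (-154) + (-4) = -1349066; answer -1349066
Stage 2: U1 = -1349066; m = -15; f(2) = 2*(-39) - 2*(-15) = -48; iterating: f(2)=-48, f(3)=-18, f(4)=60, f(5)=156, f(6)=192, f(7)=72, f(8)=-240; answer -240
Stage 3: U2 = -240; c = 240; squarings mod 743: 380^1=380, 380^2=258, 380^4=437, 380^8=18, 380^16=324, 380^32=213, 380^64=46, 380^128=630; 380^240 = 380^16 * 380^32 * 380^64 * 380^128 = 482 (mod 743); answer 482
Stage 4: U3 = 482; r = -8; T(2) = -1*(28) + 1*(-8) = -36; iterating: T(2)=-36, T(3)=64, T(4)=-100, T(5)=164, T(6)=-264, T(7)=428, T(8)=-692, T(9)=1120, T(10)=-1812, T(11)=2932, T(12)=-4744; answer -4744

-4744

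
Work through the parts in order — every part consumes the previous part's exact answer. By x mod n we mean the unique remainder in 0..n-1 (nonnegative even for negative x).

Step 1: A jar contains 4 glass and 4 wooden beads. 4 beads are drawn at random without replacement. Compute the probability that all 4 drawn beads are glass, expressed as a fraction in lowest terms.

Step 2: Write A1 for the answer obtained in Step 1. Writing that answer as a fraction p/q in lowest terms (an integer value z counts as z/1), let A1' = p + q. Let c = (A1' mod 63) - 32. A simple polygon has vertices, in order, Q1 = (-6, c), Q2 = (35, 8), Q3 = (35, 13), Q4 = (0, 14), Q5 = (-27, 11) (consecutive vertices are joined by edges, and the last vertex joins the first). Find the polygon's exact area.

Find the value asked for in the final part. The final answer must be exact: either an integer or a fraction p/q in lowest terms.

Step 1: total draws C(8,4) = 70; favorable C(4,4) = 1; P = 1/70; answer 1/70
Step 2: A1 = 1/70; threaded value p + q = 71; c = -24; cross terms: (-6*8 - 35*-24)=792, (35*13 - 35*8)=175, (35*14 - 0*13)=490, (0*11 - -27*14)=378, (-27*-24 - -6*11)=714; twice the area = |2549| = 2549; area = 2549/2; answer 2549/2

2549/2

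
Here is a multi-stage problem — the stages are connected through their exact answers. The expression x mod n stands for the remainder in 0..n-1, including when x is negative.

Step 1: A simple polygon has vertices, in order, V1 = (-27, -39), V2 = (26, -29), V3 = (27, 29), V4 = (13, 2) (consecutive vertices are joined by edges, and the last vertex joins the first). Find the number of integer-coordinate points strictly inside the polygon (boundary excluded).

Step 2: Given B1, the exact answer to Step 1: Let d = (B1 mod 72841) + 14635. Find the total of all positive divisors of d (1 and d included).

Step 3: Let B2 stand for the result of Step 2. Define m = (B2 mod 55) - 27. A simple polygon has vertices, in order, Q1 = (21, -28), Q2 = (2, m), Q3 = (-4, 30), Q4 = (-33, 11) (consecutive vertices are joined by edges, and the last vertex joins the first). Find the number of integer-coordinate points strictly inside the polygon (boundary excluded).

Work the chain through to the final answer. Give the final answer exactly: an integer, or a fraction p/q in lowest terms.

Step 1: cross terms: (-27*-29 - 26*-39)=1797, (26*29 - 27*-29)=1537, (27*2 - 13*29)=-323, (13*-39 - -27*2)=-453; twice the area = |2558| = 2558; area = 1279; boundary points = 1 + 1 + 1 + 1 = 4; strictly interior points = area - boundary/2 + 1 = 1278; answer 1278
Step 2: B1 = 1278; d = 15913; 15913 is prime, so its only divisors are 1 and 15913; sigma = 1 + 15913 = 15914; answer 15914
Step 3: B2 = 15914; m = -8; cross terms: (21*-8 - 2*-28)=-112, (2*30 - -4*-8)=28, (-4*11 - -33*30)=946, (-33*-28 - 21*11)=693; twice the area = |1555| = 1555; area = 1555/2; boundary points = 1 + 2 + 1 + 3 = 7; strictly interior points = area - boundary/2 + 1 = 775; answer 775

775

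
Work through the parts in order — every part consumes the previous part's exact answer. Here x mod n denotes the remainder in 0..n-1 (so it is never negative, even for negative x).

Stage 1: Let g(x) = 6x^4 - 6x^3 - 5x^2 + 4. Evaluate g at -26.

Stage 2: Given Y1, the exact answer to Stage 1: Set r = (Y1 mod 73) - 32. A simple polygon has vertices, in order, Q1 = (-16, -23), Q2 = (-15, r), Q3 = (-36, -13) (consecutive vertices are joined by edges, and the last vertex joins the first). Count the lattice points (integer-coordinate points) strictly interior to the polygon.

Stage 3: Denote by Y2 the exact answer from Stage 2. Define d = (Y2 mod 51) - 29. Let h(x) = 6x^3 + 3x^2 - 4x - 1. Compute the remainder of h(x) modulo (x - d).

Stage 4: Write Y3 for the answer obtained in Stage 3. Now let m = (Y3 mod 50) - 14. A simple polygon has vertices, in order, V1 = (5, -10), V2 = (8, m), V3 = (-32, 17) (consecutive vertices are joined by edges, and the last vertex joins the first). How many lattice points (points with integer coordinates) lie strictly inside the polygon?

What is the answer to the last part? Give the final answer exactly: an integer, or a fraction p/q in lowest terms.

Stage 1: 6*(-26)^4 - 6*(-26)^3 - 5*(-26)^2 + 4 = (2741856) + (105456) + (-3380) + (4) = 2843936; answer 2843936
Stage 2: Y1 = 2843936; r = -30; cross terms: (-16*-30 - -15*-23)=135, (-15*-13 - -36*-30)=-885, (-36*-23 - -16*-13)=620; twice the area = |-130| = 130; area = 65; boundary points = 1 + 1 + 10 = 12; strictly interior points = area - boundary/2 + 1 = 60; answer 60
Stage 3: Y2 = 60; d = -20; remainder = value at the root: 6*(-20)^3 + 3*(-20)^2 - 4*(-20)^1 - 1 = (-48000) + (1200) + (80) + (-1) = -46721; answer -46721
Stage 4: Y3 = -46721; m = 15; cross terms: (5*15 - 8*-10)=155, (8*17 - -32*15)=616, (-32*-10 - 5*17)=235; twice the area = |1006| = 1006; area = 503; boundary points = 1 + 2 + 1 = 4; strictly interior points = area - boundary/2 + 1 = 502; answer 502

502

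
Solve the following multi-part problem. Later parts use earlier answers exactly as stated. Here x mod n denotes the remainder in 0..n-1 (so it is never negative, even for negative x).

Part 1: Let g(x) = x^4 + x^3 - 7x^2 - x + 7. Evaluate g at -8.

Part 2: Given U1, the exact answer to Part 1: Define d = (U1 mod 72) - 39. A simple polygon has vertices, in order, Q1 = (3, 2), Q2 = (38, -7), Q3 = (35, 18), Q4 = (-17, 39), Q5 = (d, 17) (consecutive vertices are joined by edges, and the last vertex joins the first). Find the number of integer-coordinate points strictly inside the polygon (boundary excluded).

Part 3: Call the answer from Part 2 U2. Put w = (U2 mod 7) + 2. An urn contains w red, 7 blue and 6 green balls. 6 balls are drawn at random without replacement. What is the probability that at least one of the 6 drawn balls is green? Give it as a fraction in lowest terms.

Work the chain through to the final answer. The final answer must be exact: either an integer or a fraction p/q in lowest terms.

851/884

Part 1: 1*(-8)^4 + 1*(-8)^3 - 7*(-8)^2 - 1*(-8)^1 + 7 = (4096) + (-512) + (-448) + (8) + (7) = 3151; answer 3151
Part 2: U1 = 3151; d = 16; cross terms: (3*-7 - 38*2)=-97, (38*18 - 35*-7)=929, (35*39 - -17*18)=1671, (-17*17 - 16*39)=-913, (16*2 - 3*17)=-19; twice the area = |1571| = 1571; area = 1571/2; boundary points = 1 + 1 + 1 + 11 + 1 = 15; strictly interior points = area - boundary/2 + 1 = 779; answer 779
Part 3: U2 = 779; w = 4; total draws C(17,6) = 12376; complement C(11,6) = 462; favorable 12376 - 462 = 11914; P = 851/884; answer 851/884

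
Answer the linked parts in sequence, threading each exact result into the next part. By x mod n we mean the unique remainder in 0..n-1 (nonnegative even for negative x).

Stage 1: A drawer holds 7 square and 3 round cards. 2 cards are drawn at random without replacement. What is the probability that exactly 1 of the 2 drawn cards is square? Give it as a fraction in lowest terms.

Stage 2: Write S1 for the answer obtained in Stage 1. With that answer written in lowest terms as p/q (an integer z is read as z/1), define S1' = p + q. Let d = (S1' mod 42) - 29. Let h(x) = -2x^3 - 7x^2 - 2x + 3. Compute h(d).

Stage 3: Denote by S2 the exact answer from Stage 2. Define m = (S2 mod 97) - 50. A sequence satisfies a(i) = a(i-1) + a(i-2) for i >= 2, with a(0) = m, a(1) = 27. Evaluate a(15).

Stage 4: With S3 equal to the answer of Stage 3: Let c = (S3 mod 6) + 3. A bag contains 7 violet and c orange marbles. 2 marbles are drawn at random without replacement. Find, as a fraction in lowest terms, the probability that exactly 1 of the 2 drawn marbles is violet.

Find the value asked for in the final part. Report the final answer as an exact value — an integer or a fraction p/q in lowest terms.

Stage 1: total draws C(10,2) = 45; favorable C(7,1)*C(3,1) = 21; P = 7/15; answer 7/15
Stage 2: S1 = 7/15; threaded value p + q = 22; d = -7; -2*(-7)^3 - 7*(-7)^2 - 2*(-7)^1 + 3 = (686) + (-343) + (14) + (3) = 360; answer 360
Stage 3: S2 = 360; m = 19; a(2) = 1*(27) + 1*(19) = 46; iterating: a(2)=46, a(3)=73, a(4)=119, a(5)=192, a(6)=311, a(7)=503, a(8)=814, a(9)=1317, a(10)=2131, a(11)=3448, a(12)=5579, a(13)=9027, a(14)=14606, a(15)=23633; answer 23633
Stage 4: S3 = 23633; c = 8; total draws C(15,2) = 105; favorable C(7,1)*C(8,1) = 56; P = 8/15; answer 8/15

8/15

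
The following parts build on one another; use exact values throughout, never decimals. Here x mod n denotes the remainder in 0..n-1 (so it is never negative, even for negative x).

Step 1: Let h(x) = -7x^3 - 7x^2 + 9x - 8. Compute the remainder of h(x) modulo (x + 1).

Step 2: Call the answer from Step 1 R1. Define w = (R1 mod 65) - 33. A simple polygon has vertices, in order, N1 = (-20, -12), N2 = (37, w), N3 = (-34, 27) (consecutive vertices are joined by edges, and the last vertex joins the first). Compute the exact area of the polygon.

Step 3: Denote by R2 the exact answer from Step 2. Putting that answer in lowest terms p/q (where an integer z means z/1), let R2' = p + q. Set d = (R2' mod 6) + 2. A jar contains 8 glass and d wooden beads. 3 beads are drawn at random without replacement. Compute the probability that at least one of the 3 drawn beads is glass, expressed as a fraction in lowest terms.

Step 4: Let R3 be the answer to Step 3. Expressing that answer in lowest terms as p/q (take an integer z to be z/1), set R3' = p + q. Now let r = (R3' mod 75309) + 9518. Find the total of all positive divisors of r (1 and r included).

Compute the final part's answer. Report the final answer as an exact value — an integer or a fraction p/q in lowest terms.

12728

Step 1: remainder = value at the root: -7*(-1)^3 - 7*(-1)^2 + 9*(-1)^1 - 8 = (7) + (-7) + (-9) + (-8) = -17; answer -17
Step 2: R1 = -17; w = 15; cross terms: (-20*15 - 37*-12)=144, (37*27 - -34*15)=1509, (-34*-12 - -20*27)=948; twice the area = |2601| = 2601; area = 2601/2; answer 2601/2
Step 3: R2 = 2601/2; threaded value p + q = 2603; d = 7; total draws C(15,3) = 455; complement C(7,3) = 35; favorable 455 - 35 = 420; P = 12/13; answer 12/13
Step 4: R3 = 12/13; threaded value p + q = 25; r = 9543; 9543 = 3 * 3181; sigma = (1 + 3) * (1 + 3181) = 4 * 3182 = 12728; answer 12728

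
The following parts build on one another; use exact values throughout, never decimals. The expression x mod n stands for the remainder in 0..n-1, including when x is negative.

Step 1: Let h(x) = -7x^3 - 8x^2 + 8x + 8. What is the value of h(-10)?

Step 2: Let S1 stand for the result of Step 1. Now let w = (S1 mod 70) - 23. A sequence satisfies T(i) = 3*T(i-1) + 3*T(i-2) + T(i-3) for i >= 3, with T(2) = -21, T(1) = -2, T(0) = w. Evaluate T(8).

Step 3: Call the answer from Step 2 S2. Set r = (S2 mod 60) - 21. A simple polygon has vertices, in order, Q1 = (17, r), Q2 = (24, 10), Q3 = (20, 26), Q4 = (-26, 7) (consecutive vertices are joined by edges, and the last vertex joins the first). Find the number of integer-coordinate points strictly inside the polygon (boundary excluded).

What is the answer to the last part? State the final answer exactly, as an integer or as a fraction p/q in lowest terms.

Step 1: -7*(-10)^3 - 8*(-10)^2 + 8*(-10)^1 + 8 = (7000) + (-800) + (-80) + (8) = 6128; answer 6128
Step 2: S1 = 6128; w = 15; T(3) = 3*(-21) + 3*(-2) + 1*(15) = -54; iterating: T(3)=-54, T(4)=-227, T(5)=-864, T(6)=-3327, T(7)=-12800, T(8)=-49245; answer -49245
Step 3: S2 = -49245; r = -6; cross terms: (17*10 - 24*-6)=314, (24*26 - 20*10)=424, (20*7 - -26*26)=816, (-26*-6 - 17*7)=37; twice the area = |1591| = 1591; area = 1591/2; boundary points = 1 + 4 + 1 + 1 = 7; strictly interior points = area - boundary/2 + 1 = 793; answer 793

793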